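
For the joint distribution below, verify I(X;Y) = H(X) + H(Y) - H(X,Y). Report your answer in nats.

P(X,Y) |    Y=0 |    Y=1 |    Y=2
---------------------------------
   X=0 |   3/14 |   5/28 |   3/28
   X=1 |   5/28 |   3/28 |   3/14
I(X;Y) = 0.0289 nats

Mutual information has multiple equivalent forms:
- I(X;Y) = H(X) - H(X|Y)
- I(X;Y) = H(Y) - H(Y|X)
- I(X;Y) = H(X) + H(Y) - H(X,Y)

Computing all quantities:
H(X) = 0.6931, H(Y) = 1.0898, H(X,Y) = 1.7541
H(X|Y) = 0.6643, H(Y|X) = 1.0609

Verification:
H(X) - H(X|Y) = 0.6931 - 0.6643 = 0.0289
H(Y) - H(Y|X) = 1.0898 - 1.0609 = 0.0289
H(X) + H(Y) - H(X,Y) = 0.6931 + 1.0898 - 1.7541 = 0.0289

All forms give I(X;Y) = 0.0289 nats. ✓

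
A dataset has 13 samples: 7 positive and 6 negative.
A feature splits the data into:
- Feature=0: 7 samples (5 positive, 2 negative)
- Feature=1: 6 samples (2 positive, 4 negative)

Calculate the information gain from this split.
0.1071 bits

Information Gain = H(Y) - H(Y|Feature)

Before split:
P(positive) = 7/13 = 0.5385
H(Y) = 0.9957 bits

After split:
Feature=0: H = 0.8631 bits (weight = 7/13)
Feature=1: H = 0.9183 bits (weight = 6/13)
H(Y|Feature) = (7/13)×0.8631 + (6/13)×0.9183 = 0.8886 bits

Information Gain = 0.9957 - 0.8886 = 0.1071 bits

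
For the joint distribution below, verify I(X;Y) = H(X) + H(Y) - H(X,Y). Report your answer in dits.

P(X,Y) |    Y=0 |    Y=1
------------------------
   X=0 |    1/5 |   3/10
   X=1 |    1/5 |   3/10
I(X;Y) = 0.0000 dits

Mutual information has multiple equivalent forms:
- I(X;Y) = H(X) - H(X|Y)
- I(X;Y) = H(Y) - H(Y|X)
- I(X;Y) = H(X) + H(Y) - H(X,Y)

Computing all quantities:
H(X) = 0.3010, H(Y) = 0.2923, H(X,Y) = 0.5933
H(X|Y) = 0.3010, H(Y|X) = 0.2923

Verification:
H(X) - H(X|Y) = 0.3010 - 0.3010 = 0.0000
H(Y) - H(Y|X) = 0.2923 - 0.2923 = 0.0000
H(X) + H(Y) - H(X,Y) = 0.3010 + 0.2923 - 0.5933 = 0.0000

All forms give I(X;Y) = 0.0000 dits. ✓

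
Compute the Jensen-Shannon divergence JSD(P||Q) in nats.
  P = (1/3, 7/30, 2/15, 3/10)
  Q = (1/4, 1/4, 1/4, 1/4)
0.0133 nats

Jensen-Shannon divergence is:
JSD(P||Q) = 0.5 × D_KL(P||M) + 0.5 × D_KL(Q||M)
where M = 0.5 × (P + Q) is the mixture distribution.

M = 0.5 × (1/3, 7/30, 2/15, 3/10) + 0.5 × (1/4, 1/4, 1/4, 1/4) = (7/24, 0.241667, 0.191667, 11/40)

D_KL(P||M) = 0.0140 nats
D_KL(Q||M) = 0.0125 nats

JSD(P||Q) = 0.5 × 0.0140 + 0.5 × 0.0125 = 0.0133 nats

Unlike KL divergence, JSD is symmetric and bounded: 0 ≤ JSD ≤ log(2).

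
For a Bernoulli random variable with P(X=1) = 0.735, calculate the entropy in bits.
0.8342 bits

The binary entropy function is:
H(p) = -p log(p) - (1-p) log(1-p)

H(0.735) = -0.735 × log_2(0.735) - 0.265 × log_2(0.265)
H(0.735) = 0.8342 bits

Note: Binary entropy is maximized at p=0.5 (H=1 bit) and minimized at p=0 or p=1 (H=0).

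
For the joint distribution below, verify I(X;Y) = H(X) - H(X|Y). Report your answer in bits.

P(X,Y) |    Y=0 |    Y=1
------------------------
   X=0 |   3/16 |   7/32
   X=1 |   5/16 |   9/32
I(X;Y) = 0.0029 bits

Mutual information has multiple equivalent forms:
- I(X;Y) = H(X) - H(X|Y)
- I(X;Y) = H(Y) - H(Y|X)
- I(X;Y) = H(X) + H(Y) - H(X,Y)

Computing all quantities:
H(X) = 0.9745, H(Y) = 1.0000, H(X,Y) = 1.9716
H(X|Y) = 0.9716, H(Y|X) = 0.9971

Verification:
H(X) - H(X|Y) = 0.9745 - 0.9716 = 0.0029
H(Y) - H(Y|X) = 1.0000 - 0.9971 = 0.0029
H(X) + H(Y) - H(X,Y) = 0.9745 + 1.0000 - 1.9716 = 0.0029

All forms give I(X;Y) = 0.0029 bits. ✓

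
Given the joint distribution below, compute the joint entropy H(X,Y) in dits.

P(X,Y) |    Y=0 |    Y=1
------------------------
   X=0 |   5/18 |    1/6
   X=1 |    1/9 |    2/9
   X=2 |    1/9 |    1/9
0.7475 dits

Joint entropy is H(X,Y) = -Σ_{x,y} p(x,y) log p(x,y).

Summing over all non-zero entries:
H(X,Y) = -[5/18·log_10(5/18) + 1/6·log_10(1/6) + 1/9·log_10(1/9) + 2/9·log_10(2/9) + 1/9·log_10(1/9) + 1/9·log_10(1/9)]
H(X,Y) = 0.7475 dits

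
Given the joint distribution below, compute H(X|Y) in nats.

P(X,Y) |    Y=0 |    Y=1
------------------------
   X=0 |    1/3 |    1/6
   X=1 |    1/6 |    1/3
0.6365 nats

Using the chain rule: H(X|Y) = H(X,Y) - H(Y)

First, compute H(X,Y) = 1.3297 nats

Marginal P(Y) = (1/2, 1/2)
H(Y) = 0.6931 nats

H(X|Y) = H(X,Y) - H(Y) = 1.3297 - 0.6931 = 0.6365 nats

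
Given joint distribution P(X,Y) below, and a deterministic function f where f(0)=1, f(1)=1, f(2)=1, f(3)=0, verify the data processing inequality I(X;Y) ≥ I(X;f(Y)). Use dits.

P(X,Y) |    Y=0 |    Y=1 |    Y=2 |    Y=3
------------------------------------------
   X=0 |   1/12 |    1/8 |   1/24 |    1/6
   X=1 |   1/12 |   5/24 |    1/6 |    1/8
I(X;Y) = 0.0172, I(X;f(Y)) = 0.0087, inequality holds: 0.0172 ≥ 0.0087

Data Processing Inequality: For any Markov chain X → Y → Z, we have I(X;Y) ≥ I(X;Z).

Here Z = f(Y) is a deterministic function of Y, forming X → Y → Z.

Original I(X;Y) = 0.0172 dits

After applying f:
P(X,Z) where Z=f(Y):
- P(X,Z=0) = P(X,Y=3)
- P(X,Z=1) = P(X,Y=0) + P(X,Y=1) + P(X,Y=2)

I(X;Z) = I(X;f(Y)) = 0.0087 dits

Verification: 0.0172 ≥ 0.0087 ✓

Information cannot be created by processing; the function f can only lose information about X.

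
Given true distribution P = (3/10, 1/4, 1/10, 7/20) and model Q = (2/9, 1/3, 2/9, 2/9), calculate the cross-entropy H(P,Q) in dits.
0.6092 dits

Cross-entropy: H(P,Q) = -Σ p(x) log q(x)

Alternatively: H(P,Q) = H(P) + D_KL(P||Q)
H(P) = 0.5670 dits
D_KL(P||Q) = 0.0422 dits

H(P,Q) = 0.5670 + 0.0422 = 0.6092 dits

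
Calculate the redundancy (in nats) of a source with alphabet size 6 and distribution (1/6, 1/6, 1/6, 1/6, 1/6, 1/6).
0.0000 nats

Redundancy measures how far a source is from maximum entropy:
R = H_max - H(X)

Maximum entropy for 6 symbols: H_max = log_e(6) = 1.7918 nats
Actual entropy: H(X) = 1.7918 nats
Redundancy: R = 1.7918 - 1.7918 = 0.0000 nats

This redundancy represents potential for compression: the source could be compressed by 0.0000 nats per symbol.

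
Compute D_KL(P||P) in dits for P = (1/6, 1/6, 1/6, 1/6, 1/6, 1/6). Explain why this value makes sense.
0.0000 dits

KL divergence satisfies the Gibbs inequality: D_KL(P||Q) ≥ 0 for all distributions P, Q.

D_KL(P||Q) = Σ p(x) log(p(x)/q(x))
Each term is p(x) × log_10(p(x)/p(x)) = p(x) × log_10(1) = 0, so the sum is 0.
D_KL(P||Q) = 0.0000 dits

When P = Q, the KL divergence is exactly 0, as there is no 'divergence' between identical distributions.

This non-negativity is a fundamental property: relative entropy cannot be negative because it measures how different Q is from P.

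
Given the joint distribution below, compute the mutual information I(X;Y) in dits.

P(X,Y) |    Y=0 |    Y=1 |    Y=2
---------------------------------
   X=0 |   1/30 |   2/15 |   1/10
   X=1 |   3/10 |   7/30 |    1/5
0.0175 dits

Mutual information: I(X;Y) = H(X) + H(Y) - H(X,Y)

Marginals:
P(X) = (4/15, 11/15), H(X) = 0.2519 dits
P(Y) = (1/3, 11/30, 3/10), H(Y) = 0.4757 dits

Joint entropy: H(X,Y) = 0.7100 dits

I(X;Y) = 0.2519 + 0.4757 - 0.7100 = 0.0175 dits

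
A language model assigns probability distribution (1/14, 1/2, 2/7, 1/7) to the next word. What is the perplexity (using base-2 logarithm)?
3.2252

Perplexity is 2^H (or exp(H) for natural log).

First, H = -Σ p log p = 1.6894 bits
Perplexity = 2^1.6894 = 3.2252

Interpretation: The model's uncertainty is equivalent to choosing uniformly among 3.2 options.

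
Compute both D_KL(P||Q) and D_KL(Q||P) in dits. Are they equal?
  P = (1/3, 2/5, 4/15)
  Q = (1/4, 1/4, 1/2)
D_KL(P||Q) = 0.0505, D_KL(Q||P) = 0.0542

KL divergence is not symmetric: D_KL(P||Q) ≠ D_KL(Q||P) in general.

D_KL(P||Q) = 0.0505 dits
D_KL(Q||P) = 0.0542 dits

No, they are not equal!

This asymmetry is why KL divergence is not a true distance metric.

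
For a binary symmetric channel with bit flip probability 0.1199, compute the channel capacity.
0.4709 bits

For a binary symmetric channel (BSC) with error probability p:
Capacity C = 1 - H(p) bits per symbol

where H(p) = -p log₂(p) - (1-p) log₂(1-p) is the binary entropy function.

H(0.1199) = 0.5291 bits
C = 1 - 0.5291 = 0.4709 bits per symbol

This means we can reliably transmit up to 0.4709 bits of information per channel use.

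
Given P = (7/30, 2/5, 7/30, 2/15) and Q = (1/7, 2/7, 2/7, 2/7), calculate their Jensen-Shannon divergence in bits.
0.0372 bits

Jensen-Shannon divergence is:
JSD(P||Q) = 0.5 × D_KL(P||M) + 0.5 × D_KL(Q||M)
where M = 0.5 × (P + Q) is the mixture distribution.

M = 0.5 × (7/30, 2/5, 7/30, 2/15) + 0.5 × (1/7, 2/7, 2/7, 2/7) = (0.188095, 12/35, 0.259524, 0.209524)

D_KL(P||M) = 0.0388 bits
D_KL(Q||M) = 0.0356 bits

JSD(P||Q) = 0.5 × 0.0388 + 0.5 × 0.0356 = 0.0372 bits

Unlike KL divergence, JSD is symmetric and bounded: 0 ≤ JSD ≤ log(2).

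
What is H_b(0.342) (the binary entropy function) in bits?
0.9267 bits

The binary entropy function is:
H(p) = -p log(p) - (1-p) log(1-p)

H(0.342) = -0.342 × log_2(0.342) - 0.658 × log_2(0.658)
H(0.342) = 0.9267 bits

Note: Binary entropy is maximized at p=0.5 (H=1 bit) and minimized at p=0 or p=1 (H=0).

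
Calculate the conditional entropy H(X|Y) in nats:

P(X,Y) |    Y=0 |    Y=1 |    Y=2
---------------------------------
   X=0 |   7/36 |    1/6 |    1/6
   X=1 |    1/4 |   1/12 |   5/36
0.6742 nats

Using the chain rule: H(X|Y) = H(X,Y) - H(Y)

First, compute H(X,Y) = 1.7435 nats

Marginal P(Y) = (4/9, 1/4, 11/36)
H(Y) = 1.0693 nats

H(X|Y) = H(X,Y) - H(Y) = 1.7435 - 1.0693 = 0.6742 nats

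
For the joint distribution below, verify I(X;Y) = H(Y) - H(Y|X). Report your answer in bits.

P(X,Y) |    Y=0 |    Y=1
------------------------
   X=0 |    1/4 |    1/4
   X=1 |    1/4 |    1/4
I(X;Y) = 0.0000 bits

Mutual information has multiple equivalent forms:
- I(X;Y) = H(X) - H(X|Y)
- I(X;Y) = H(Y) - H(Y|X)
- I(X;Y) = H(X) + H(Y) - H(X,Y)

Computing all quantities:
H(X) = 1.0000, H(Y) = 1.0000, H(X,Y) = 2.0000
H(X|Y) = 1.0000, H(Y|X) = 1.0000

Verification:
H(X) - H(X|Y) = 1.0000 - 1.0000 = 0.0000
H(Y) - H(Y|X) = 1.0000 - 1.0000 = 0.0000
H(X) + H(Y) - H(X,Y) = 1.0000 + 1.0000 - 2.0000 = 0.0000

All forms give I(X;Y) = 0.0000 bits. ✓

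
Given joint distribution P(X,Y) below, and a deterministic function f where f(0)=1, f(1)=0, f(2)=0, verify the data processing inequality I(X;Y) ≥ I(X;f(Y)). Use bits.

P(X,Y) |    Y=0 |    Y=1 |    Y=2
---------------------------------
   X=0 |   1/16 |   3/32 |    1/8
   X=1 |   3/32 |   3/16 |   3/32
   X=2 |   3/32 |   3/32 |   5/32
I(X;Y) = 0.0391, I(X;f(Y)) = 0.0015, inequality holds: 0.0391 ≥ 0.0015

Data Processing Inequality: For any Markov chain X → Y → Z, we have I(X;Y) ≥ I(X;Z).

Here Z = f(Y) is a deterministic function of Y, forming X → Y → Z.

Original I(X;Y) = 0.0391 bits

After applying f:
P(X,Z) where Z=f(Y):
- P(X,Z=0) = P(X,Y=1) + P(X,Y=2)
- P(X,Z=1) = P(X,Y=0)

I(X;Z) = I(X;f(Y)) = 0.0015 bits

Verification: 0.0391 ≥ 0.0015 ✓

Information cannot be created by processing; the function f can only lose information about X.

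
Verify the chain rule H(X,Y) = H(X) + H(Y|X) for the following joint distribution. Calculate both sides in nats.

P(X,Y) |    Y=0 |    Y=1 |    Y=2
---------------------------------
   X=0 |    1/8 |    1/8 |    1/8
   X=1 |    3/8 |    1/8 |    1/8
H(X,Y) = 1.6675, H(X) = 0.6616, H(Y|X) = 1.0059 (all in nats)

Chain rule: H(X,Y) = H(X) + H(Y|X)

Left side — joint entropy directly:
H(X,Y) = -Σ p(x,y) log p(x,y) = 1.6675 nats

Right side — compute H(Y|X) from the conditional distributions:
P(X) = (3/8, 5/8), so H(X) = 0.6616 nats
H(Y|X) = Σ_x P(X=x) · H(Y|X=x):
  P(Y|X=0) = (1/3, 1/3, 1/3), H(Y|X=0) = 1.0986, weight P(X=0) = 3/8
  P(Y|X=1) = (3/5, 1/5, 1/5), H(Y|X=1) = 0.9503, weight P(X=1) = 5/8
H(Y|X) = 1.0059 nats

H(X) + H(Y|X) = 0.6616 + 1.0059 = 1.6675 nats

Both sides equal 1.6675 nats. ✓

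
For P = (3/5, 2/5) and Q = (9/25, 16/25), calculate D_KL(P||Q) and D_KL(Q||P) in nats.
D_KL(P||Q) = 0.1185, D_KL(Q||P) = 0.1169

KL divergence is not symmetric: D_KL(P||Q) ≠ D_KL(Q||P) in general.

D_KL(P||Q) = 0.1185 nats
D_KL(Q||P) = 0.1169 nats

No, they are not equal!

This asymmetry is why KL divergence is not a true distance metric.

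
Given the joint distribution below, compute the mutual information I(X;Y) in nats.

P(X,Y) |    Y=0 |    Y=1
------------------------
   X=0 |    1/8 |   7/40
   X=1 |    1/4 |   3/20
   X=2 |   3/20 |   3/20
0.0156 nats

Mutual information: I(X;Y) = H(X) + H(Y) - H(X,Y)

Marginals:
P(X) = (3/10, 2/5, 3/10), H(X) = 1.0889 nats
P(Y) = (21/40, 19/40), H(Y) = 0.6919 nats

Joint entropy: H(X,Y) = 1.7652 nats

I(X;Y) = 1.0889 + 0.6919 - 1.7652 = 0.0156 nats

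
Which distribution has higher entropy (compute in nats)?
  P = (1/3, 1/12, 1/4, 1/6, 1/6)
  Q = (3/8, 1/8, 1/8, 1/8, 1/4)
P

Computing entropies in nats:
H(P) = 1.5171
H(Q) = 1.4942

Distribution P has higher entropy.

Intuition: The distribution closer to uniform (more spread out) has higher entropy.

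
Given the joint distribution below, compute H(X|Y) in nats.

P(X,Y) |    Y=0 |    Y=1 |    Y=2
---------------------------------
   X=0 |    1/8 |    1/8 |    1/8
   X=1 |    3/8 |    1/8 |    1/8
0.6277 nats

Using the chain rule: H(X|Y) = H(X,Y) - H(Y)

First, compute H(X,Y) = 1.6675 nats

Marginal P(Y) = (1/2, 1/4, 1/4)
H(Y) = 1.0397 nats

H(X|Y) = H(X,Y) - H(Y) = 1.6675 - 1.0397 = 0.6277 nats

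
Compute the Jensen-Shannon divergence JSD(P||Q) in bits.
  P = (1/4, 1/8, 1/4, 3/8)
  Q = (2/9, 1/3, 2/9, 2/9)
0.0509 bits

Jensen-Shannon divergence is:
JSD(P||Q) = 0.5 × D_KL(P||M) + 0.5 × D_KL(Q||M)
where M = 0.5 × (P + Q) is the mixture distribution.

M = 0.5 × (1/4, 1/8, 1/4, 3/8) + 0.5 × (2/9, 1/3, 2/9, 2/9) = (0.236111, 0.229167, 0.236111, 0.298611)

D_KL(P||M) = 0.0552 bits
D_KL(Q||M) = 0.0466 bits

JSD(P||Q) = 0.5 × 0.0552 + 0.5 × 0.0466 = 0.0509 bits

Unlike KL divergence, JSD is symmetric and bounded: 0 ≤ JSD ≤ log(2).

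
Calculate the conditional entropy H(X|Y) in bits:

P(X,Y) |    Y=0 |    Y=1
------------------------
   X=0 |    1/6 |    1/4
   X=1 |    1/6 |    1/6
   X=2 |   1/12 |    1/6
1.5422 bits

Using the chain rule: H(X|Y) = H(X,Y) - H(Y)

First, compute H(X,Y) = 2.5221 bits

Marginal P(Y) = (5/12, 7/12)
H(Y) = 0.9799 bits

H(X|Y) = H(X,Y) - H(Y) = 2.5221 - 0.9799 = 1.5422 bits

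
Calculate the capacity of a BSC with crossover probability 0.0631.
0.6604 bits

For a binary symmetric channel (BSC) with error probability p:
Capacity C = 1 - H(p) bits per symbol

where H(p) = -p log₂(p) - (1-p) log₂(1-p) is the binary entropy function.

H(0.0631) = 0.3396 bits
C = 1 - 0.3396 = 0.6604 bits per symbol

This means we can reliably transmit up to 0.6604 bits of information per channel use.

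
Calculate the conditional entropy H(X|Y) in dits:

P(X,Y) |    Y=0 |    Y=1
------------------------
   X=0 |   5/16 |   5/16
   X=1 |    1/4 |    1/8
0.2815 dits

Using the chain rule: H(X|Y) = H(X,Y) - H(Y)

First, compute H(X,Y) = 0.5791 dits

Marginal P(Y) = (9/16, 7/16)
H(Y) = 0.2976 dits

H(X|Y) = H(X,Y) - H(Y) = 0.5791 - 0.2976 = 0.2815 dits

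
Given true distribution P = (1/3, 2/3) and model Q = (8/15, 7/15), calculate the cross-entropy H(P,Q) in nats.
0.7176 nats

Cross-entropy: H(P,Q) = -Σ p(x) log q(x)

Alternatively: H(P,Q) = H(P) + D_KL(P||Q)
H(P) = 0.6365 nats
D_KL(P||Q) = 0.0811 nats

H(P,Q) = 0.6365 + 0.0811 = 0.7176 nats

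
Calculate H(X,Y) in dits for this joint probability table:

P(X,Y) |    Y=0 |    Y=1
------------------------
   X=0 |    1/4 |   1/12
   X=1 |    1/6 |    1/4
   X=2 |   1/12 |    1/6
0.7403 dits

Joint entropy is H(X,Y) = -Σ_{x,y} p(x,y) log p(x,y).

Summing over all non-zero entries:
H(X,Y) = -[1/4·log_10(1/4) + 1/12·log_10(1/12) + 1/6·log_10(1/6) + 1/4·log_10(1/4) + 1/12·log_10(1/12) + 1/6·log_10(1/6)]
H(X,Y) = 0.7403 dits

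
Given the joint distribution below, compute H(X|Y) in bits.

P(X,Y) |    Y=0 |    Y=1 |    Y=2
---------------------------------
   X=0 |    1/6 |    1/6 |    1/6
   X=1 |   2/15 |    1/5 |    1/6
0.9951 bits

Using the chain rule: H(X|Y) = H(X,Y) - H(Y)

First, compute H(X,Y) = 2.5753 bits

Marginal P(Y) = (3/10, 11/30, 1/3)
H(Y) = 1.5801 bits

H(X|Y) = H(X,Y) - H(Y) = 2.5753 - 1.5801 = 0.9951 bits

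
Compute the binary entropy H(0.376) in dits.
0.2875 dits

The binary entropy function is:
H(p) = -p log(p) - (1-p) log(1-p)

H(0.376) = -0.376 × log_10(0.376) - 0.624 × log_10(0.624)
H(0.376) = 0.2875 dits

Note: Binary entropy is maximized at p=0.5 (H=1 bit) and minimized at p=0 or p=1 (H=0).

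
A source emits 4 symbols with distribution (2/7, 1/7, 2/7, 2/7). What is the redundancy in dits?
0.0150 dits

Redundancy measures how far a source is from maximum entropy:
R = H_max - H(X)

Maximum entropy for 4 symbols: H_max = log_10(4) = 0.6021 dits
Actual entropy: H(X) = 0.5871 dits
Redundancy: R = 0.6021 - 0.5871 = 0.0150 dits

This redundancy represents potential for compression: the source could be compressed by 0.0150 dits per symbol.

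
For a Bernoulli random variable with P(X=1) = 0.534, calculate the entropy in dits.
0.3000 dits

The binary entropy function is:
H(p) = -p log(p) - (1-p) log(1-p)

H(0.534) = -0.534 × log_10(0.534) - 0.466 × log_10(0.466)
H(0.534) = 0.3000 dits

Note: Binary entropy is maximized at p=0.5 (H=1 bit) and minimized at p=0 or p=1 (H=0).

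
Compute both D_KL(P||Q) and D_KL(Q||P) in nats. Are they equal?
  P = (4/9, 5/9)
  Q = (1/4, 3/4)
D_KL(P||Q) = 0.0890, D_KL(Q||P) = 0.0812

KL divergence is not symmetric: D_KL(P||Q) ≠ D_KL(Q||P) in general.

D_KL(P||Q) = 0.0890 nats
D_KL(Q||P) = 0.0812 nats

No, they are not equal!

This asymmetry is why KL divergence is not a true distance metric.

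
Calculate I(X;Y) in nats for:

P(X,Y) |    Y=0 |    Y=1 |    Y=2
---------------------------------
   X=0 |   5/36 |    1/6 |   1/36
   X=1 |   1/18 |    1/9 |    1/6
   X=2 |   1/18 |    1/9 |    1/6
0.1013 nats

Mutual information: I(X;Y) = H(X) + H(Y) - H(X,Y)

Marginals:
P(X) = (1/3, 1/3, 1/3), H(X) = 1.0986 nats
P(Y) = (1/4, 7/18, 13/36), H(Y) = 1.0817 nats

Joint entropy: H(X,Y) = 2.0790 nats

I(X;Y) = 1.0986 + 1.0817 - 2.0790 = 0.1013 nats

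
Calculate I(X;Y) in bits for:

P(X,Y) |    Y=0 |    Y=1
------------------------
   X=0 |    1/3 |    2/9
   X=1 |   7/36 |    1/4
0.0189 bits

Mutual information: I(X;Y) = H(X) + H(Y) - H(X,Y)

Marginals:
P(X) = (5/9, 4/9), H(X) = 0.9911 bits
P(Y) = (19/36, 17/36), H(Y) = 0.9978 bits

Joint entropy: H(X,Y) = 1.9699 bits

I(X;Y) = 0.9911 + 0.9978 - 1.9699 = 0.0189 bits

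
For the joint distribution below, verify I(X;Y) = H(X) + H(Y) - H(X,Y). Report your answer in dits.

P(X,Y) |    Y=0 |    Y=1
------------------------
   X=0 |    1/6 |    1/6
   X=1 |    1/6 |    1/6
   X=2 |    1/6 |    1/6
I(X;Y) = 0.0000 dits

Mutual information has multiple equivalent forms:
- I(X;Y) = H(X) - H(X|Y)
- I(X;Y) = H(Y) - H(Y|X)
- I(X;Y) = H(X) + H(Y) - H(X,Y)

Computing all quantities:
H(X) = 0.4771, H(Y) = 0.3010, H(X,Y) = 0.7782
H(X|Y) = 0.4771, H(Y|X) = 0.3010

Verification:
H(X) - H(X|Y) = 0.4771 - 0.4771 = 0.0000
H(Y) - H(Y|X) = 0.3010 - 0.3010 = 0.0000
H(X) + H(Y) - H(X,Y) = 0.4771 + 0.3010 - 0.7782 = 0.0000

All forms give I(X;Y) = 0.0000 dits. ✓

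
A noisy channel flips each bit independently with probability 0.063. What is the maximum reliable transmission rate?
0.6608 bits

For a binary symmetric channel (BSC) with error probability p:
Capacity C = 1 - H(p) bits per symbol

where H(p) = -p log₂(p) - (1-p) log₂(1-p) is the binary entropy function.

H(0.063) = 0.3392 bits
C = 1 - 0.3392 = 0.6608 bits per symbol

This means we can reliably transmit up to 0.6608 bits of information per channel use.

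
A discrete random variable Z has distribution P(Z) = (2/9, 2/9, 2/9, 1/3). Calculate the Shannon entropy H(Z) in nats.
1.3689 nats

Shannon entropy is H(X) = -Σ p(x) log p(x).

For P = (2/9, 2/9, 2/9, 1/3):
H = -2/9 × log_e(2/9) -2/9 × log_e(2/9) -2/9 × log_e(2/9) -1/3 × log_e(1/3)
H = 1.3689 nats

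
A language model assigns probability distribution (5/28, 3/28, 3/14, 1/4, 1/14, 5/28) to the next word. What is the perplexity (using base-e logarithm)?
5.5832

Perplexity is e^H (or exp(H) for natural log).

First, H = -Σ p log p = 1.7198 nats
Perplexity = e^1.7198 = 5.5832

Interpretation: The model's uncertainty is equivalent to choosing uniformly among 5.6 options.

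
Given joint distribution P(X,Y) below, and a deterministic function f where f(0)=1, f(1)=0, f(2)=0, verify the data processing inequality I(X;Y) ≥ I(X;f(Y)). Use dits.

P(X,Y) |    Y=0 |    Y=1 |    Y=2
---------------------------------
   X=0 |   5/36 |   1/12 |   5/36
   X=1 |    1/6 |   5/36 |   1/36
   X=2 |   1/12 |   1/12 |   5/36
I(X;Y) = 0.0313, I(X;f(Y)) = 0.0076, inequality holds: 0.0313 ≥ 0.0076

Data Processing Inequality: For any Markov chain X → Y → Z, we have I(X;Y) ≥ I(X;Z).

Here Z = f(Y) is a deterministic function of Y, forming X → Y → Z.

Original I(X;Y) = 0.0313 dits

After applying f:
P(X,Z) where Z=f(Y):
- P(X,Z=0) = P(X,Y=1) + P(X,Y=2)
- P(X,Z=1) = P(X,Y=0)

I(X;Z) = I(X;f(Y)) = 0.0076 dits

Verification: 0.0313 ≥ 0.0076 ✓

Information cannot be created by processing; the function f can only lose information about X.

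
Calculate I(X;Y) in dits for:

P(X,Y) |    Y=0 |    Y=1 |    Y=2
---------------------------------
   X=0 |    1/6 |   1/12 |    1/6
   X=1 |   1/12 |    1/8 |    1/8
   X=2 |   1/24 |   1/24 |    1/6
0.0201 dits

Mutual information: I(X;Y) = H(X) + H(Y) - H(X,Y)

Marginals:
P(X) = (5/12, 1/3, 1/4), H(X) = 0.4680 dits
P(Y) = (7/24, 1/4, 11/24), H(Y) = 0.4619 dits

Joint entropy: H(X,Y) = 0.9097 dits

I(X;Y) = 0.4680 + 0.4619 - 0.9097 = 0.0201 dits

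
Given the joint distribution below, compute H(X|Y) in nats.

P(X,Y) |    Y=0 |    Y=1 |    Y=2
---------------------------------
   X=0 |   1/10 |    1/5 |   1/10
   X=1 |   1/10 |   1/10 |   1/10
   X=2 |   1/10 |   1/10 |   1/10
1.0751 nats

Using the chain rule: H(X|Y) = H(X,Y) - H(Y)

First, compute H(X,Y) = 2.1640 nats

Marginal P(Y) = (3/10, 2/5, 3/10)
H(Y) = 1.0889 nats

H(X|Y) = H(X,Y) - H(Y) = 2.1640 - 1.0889 = 1.0751 nats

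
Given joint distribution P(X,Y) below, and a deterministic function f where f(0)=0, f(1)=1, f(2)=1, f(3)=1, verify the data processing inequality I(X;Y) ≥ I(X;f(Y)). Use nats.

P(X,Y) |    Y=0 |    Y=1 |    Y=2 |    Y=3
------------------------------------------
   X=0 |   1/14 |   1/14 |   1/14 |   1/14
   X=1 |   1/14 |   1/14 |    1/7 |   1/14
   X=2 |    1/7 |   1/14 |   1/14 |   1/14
I(X;Y) = 0.0284, I(X;f(Y)) = 0.0185, inequality holds: 0.0284 ≥ 0.0185

Data Processing Inequality: For any Markov chain X → Y → Z, we have I(X;Y) ≥ I(X;Z).

Here Z = f(Y) is a deterministic function of Y, forming X → Y → Z.

Original I(X;Y) = 0.0284 nats

After applying f:
P(X,Z) where Z=f(Y):
- P(X,Z=0) = P(X,Y=0)
- P(X,Z=1) = P(X,Y=1) + P(X,Y=2) + P(X,Y=3)

I(X;Z) = I(X;f(Y)) = 0.0185 nats

Verification: 0.0284 ≥ 0.0185 ✓

Information cannot be created by processing; the function f can only lose information about X.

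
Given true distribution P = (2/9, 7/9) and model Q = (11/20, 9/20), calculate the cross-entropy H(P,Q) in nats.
0.7539 nats

Cross-entropy: H(P,Q) = -Σ p(x) log q(x)

Alternatively: H(P,Q) = H(P) + D_KL(P||Q)
H(P) = 0.5297 nats
D_KL(P||Q) = 0.2242 nats

H(P,Q) = 0.5297 + 0.2242 = 0.7539 nats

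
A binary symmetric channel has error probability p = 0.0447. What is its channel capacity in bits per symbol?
0.7366 bits

For a binary symmetric channel (BSC) with error probability p:
Capacity C = 1 - H(p) bits per symbol

where H(p) = -p log₂(p) - (1-p) log₂(1-p) is the binary entropy function.

H(0.0447) = 0.2634 bits
C = 1 - 0.2634 = 0.7366 bits per symbol

This means we can reliably transmit up to 0.7366 bits of information per channel use.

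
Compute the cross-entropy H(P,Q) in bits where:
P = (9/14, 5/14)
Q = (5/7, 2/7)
0.9575 bits

Cross-entropy: H(P,Q) = -Σ p(x) log q(x)

Alternatively: H(P,Q) = H(P) + D_KL(P||Q)
H(P) = 0.9403 bits
D_KL(P||Q) = 0.0173 bits

H(P,Q) = 0.9403 + 0.0173 = 0.9575 bits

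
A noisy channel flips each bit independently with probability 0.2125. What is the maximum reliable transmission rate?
0.2538 bits

For a binary symmetric channel (BSC) with error probability p:
Capacity C = 1 - H(p) bits per symbol

where H(p) = -p log₂(p) - (1-p) log₂(1-p) is the binary entropy function.

H(0.2125) = 0.7462 bits
C = 1 - 0.7462 = 0.2538 bits per symbol

This means we can reliably transmit up to 0.2538 bits of information per channel use.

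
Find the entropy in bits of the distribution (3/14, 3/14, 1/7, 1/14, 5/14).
2.1560 bits

Shannon entropy is H(X) = -Σ p(x) log p(x).

For P = (3/14, 3/14, 1/7, 1/14, 5/14):
H = -3/14 × log_2(3/14) -3/14 × log_2(3/14) -1/7 × log_2(1/7) -1/14 × log_2(1/14) -5/14 × log_2(5/14)
H = 2.1560 bits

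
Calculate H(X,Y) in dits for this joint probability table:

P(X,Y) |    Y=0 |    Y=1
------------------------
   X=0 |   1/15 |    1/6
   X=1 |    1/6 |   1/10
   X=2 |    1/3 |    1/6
0.7265 dits

Joint entropy is H(X,Y) = -Σ_{x,y} p(x,y) log p(x,y).

Summing over all non-zero entries:
H(X,Y) = -[1/15·log_10(1/15) + 1/6·log_10(1/6) + 1/6·log_10(1/6) + 1/10·log_10(1/10) + 1/3·log_10(1/3) + 1/6·log_10(1/6)]
H(X,Y) = 0.7265 dits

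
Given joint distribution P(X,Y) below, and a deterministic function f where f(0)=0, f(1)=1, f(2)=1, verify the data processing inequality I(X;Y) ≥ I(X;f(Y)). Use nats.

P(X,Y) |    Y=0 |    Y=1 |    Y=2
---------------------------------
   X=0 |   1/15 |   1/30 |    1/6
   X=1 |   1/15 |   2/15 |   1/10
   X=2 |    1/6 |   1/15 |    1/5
I(X;Y) = 0.0594, I(X;f(Y)) = 0.0133, inequality holds: 0.0594 ≥ 0.0133

Data Processing Inequality: For any Markov chain X → Y → Z, we have I(X;Y) ≥ I(X;Z).

Here Z = f(Y) is a deterministic function of Y, forming X → Y → Z.

Original I(X;Y) = 0.0594 nats

After applying f:
P(X,Z) where Z=f(Y):
- P(X,Z=0) = P(X,Y=0)
- P(X,Z=1) = P(X,Y=1) + P(X,Y=2)

I(X;Z) = I(X;f(Y)) = 0.0133 nats

Verification: 0.0594 ≥ 0.0133 ✓

Information cannot be created by processing; the function f can only lose information about X.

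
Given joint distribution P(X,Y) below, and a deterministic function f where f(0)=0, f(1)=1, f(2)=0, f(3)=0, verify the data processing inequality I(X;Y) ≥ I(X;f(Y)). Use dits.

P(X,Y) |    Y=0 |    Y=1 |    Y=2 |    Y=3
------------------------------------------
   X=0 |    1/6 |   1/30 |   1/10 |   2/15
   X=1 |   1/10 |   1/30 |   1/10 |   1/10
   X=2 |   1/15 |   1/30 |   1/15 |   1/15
I(X;Y) = 0.0036, I(X;f(Y)) = 0.0015, inequality holds: 0.0036 ≥ 0.0015

Data Processing Inequality: For any Markov chain X → Y → Z, we have I(X;Y) ≥ I(X;Z).

Here Z = f(Y) is a deterministic function of Y, forming X → Y → Z.

Original I(X;Y) = 0.0036 dits

After applying f:
P(X,Z) where Z=f(Y):
- P(X,Z=0) = P(X,Y=0) + P(X,Y=2) + P(X,Y=3)
- P(X,Z=1) = P(X,Y=1)

I(X;Z) = I(X;f(Y)) = 0.0015 dits

Verification: 0.0036 ≥ 0.0015 ✓

Information cannot be created by processing; the function f can only lose information about X.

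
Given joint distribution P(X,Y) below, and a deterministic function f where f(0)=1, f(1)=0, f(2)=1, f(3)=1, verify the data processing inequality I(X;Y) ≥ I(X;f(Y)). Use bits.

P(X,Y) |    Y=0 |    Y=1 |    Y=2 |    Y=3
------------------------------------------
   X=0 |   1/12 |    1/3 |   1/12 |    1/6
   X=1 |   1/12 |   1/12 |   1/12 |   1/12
I(X;Y) = 0.0546, I(X;f(Y)) = 0.0428, inequality holds: 0.0546 ≥ 0.0428

Data Processing Inequality: For any Markov chain X → Y → Z, we have I(X;Y) ≥ I(X;Z).

Here Z = f(Y) is a deterministic function of Y, forming X → Y → Z.

Original I(X;Y) = 0.0546 bits

After applying f:
P(X,Z) where Z=f(Y):
- P(X,Z=0) = P(X,Y=1)
- P(X,Z=1) = P(X,Y=0) + P(X,Y=2) + P(X,Y=3)

I(X;Z) = I(X;f(Y)) = 0.0428 bits

Verification: 0.0546 ≥ 0.0428 ✓

Information cannot be created by processing; the function f can only lose information about X.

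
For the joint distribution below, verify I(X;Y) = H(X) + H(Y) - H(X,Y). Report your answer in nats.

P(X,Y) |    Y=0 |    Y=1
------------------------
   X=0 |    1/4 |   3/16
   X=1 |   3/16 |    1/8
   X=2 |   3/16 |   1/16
I(X;Y) = 0.0119 nats

Mutual information has multiple equivalent forms:
- I(X;Y) = H(X) - H(X|Y)
- I(X;Y) = H(Y) - H(Y|X)
- I(X;Y) = H(X) + H(Y) - H(X,Y)

Computing all quantities:
H(X) = 1.0717, H(Y) = 0.6616, H(X,Y) = 1.7214
H(X|Y) = 1.0598, H(Y|X) = 0.6497

Verification:
H(X) - H(X|Y) = 1.0717 - 1.0598 = 0.0119
H(Y) - H(Y|X) = 0.6616 - 0.6497 = 0.0119
H(X) + H(Y) - H(X,Y) = 1.0717 + 0.6616 - 1.7214 = 0.0119

All forms give I(X;Y) = 0.0119 nats. ✓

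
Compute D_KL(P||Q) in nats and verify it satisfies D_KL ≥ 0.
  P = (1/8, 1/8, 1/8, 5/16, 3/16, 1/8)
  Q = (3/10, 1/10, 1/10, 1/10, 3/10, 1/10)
0.2422 nats

KL divergence satisfies the Gibbs inequality: D_KL(P||Q) ≥ 0 for all distributions P, Q.

D_KL(P||Q) = Σ p(x) log(p(x)/q(x))
Term by term:
  x=0: 1/8 × log_e[(1/8)/(3/10)] = -0.1094
  x=1: 1/8 × log_e[(1/8)/(1/10)] = 0.0279
  x=2: 1/8 × log_e[(1/8)/(1/10)] = 0.0279
  x=3: 5/16 × log_e[(5/16)/(1/10)] = 0.3561
  x=4: 3/16 × log_e[(3/16)/(3/10)] = -0.0881
  x=5: 1/8 × log_e[(1/8)/(1/10)] = 0.0279
D_KL(P||Q) = 0.2422 nats

D_KL(P||Q) = 0.2422 ≥ 0 ✓

This non-negativity is a fundamental property: relative entropy cannot be negative because it measures how different Q is from P.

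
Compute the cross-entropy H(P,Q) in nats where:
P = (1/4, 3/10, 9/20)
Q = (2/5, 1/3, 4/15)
1.1534 nats

Cross-entropy: H(P,Q) = -Σ p(x) log q(x)

Alternatively: H(P,Q) = H(P) + D_KL(P||Q)
H(P) = 1.0671 nats
D_KL(P||Q) = 0.0864 nats

H(P,Q) = 1.0671 + 0.0864 = 1.1534 nats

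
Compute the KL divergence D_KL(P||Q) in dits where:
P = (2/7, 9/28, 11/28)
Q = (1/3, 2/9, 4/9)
0.0113 dits

KL divergence: D_KL(P||Q) = Σ p(x) log(p(x)/q(x))

Computing term by term:
  x=0: 2/7 × log_10[(2/7)/(1/3)] = 2/7 × -0.0669 = -0.0191
  x=1: 9/28 × log_10[(9/28)/(2/9)] = 9/28 × 0.1603 = 0.0515
  x=2: 11/28 × log_10[(11/28)/(4/9)] = 11/28 × -0.0536 = -0.0211

D_KL(P||Q) = 0.0113 dits

Note: KL divergence is always non-negative and equals 0 iff P = Q.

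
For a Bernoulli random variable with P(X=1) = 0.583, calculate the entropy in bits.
0.9800 bits

The binary entropy function is:
H(p) = -p log(p) - (1-p) log(1-p)

H(0.583) = -0.583 × log_2(0.583) - 0.417 × log_2(0.417)
H(0.583) = 0.9800 bits

Note: Binary entropy is maximized at p=0.5 (H=1 bit) and minimized at p=0 or p=1 (H=0).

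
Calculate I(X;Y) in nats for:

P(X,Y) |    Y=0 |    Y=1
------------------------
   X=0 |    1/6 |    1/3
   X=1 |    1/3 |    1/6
0.0566 nats

Mutual information: I(X;Y) = H(X) + H(Y) - H(X,Y)

Marginals:
P(X) = (1/2, 1/2), H(X) = 0.6931 nats
P(Y) = (1/2, 1/2), H(Y) = 0.6931 nats

Joint entropy: H(X,Y) = 1.3297 nats

I(X;Y) = 0.6931 + 0.6931 - 1.3297 = 0.0566 nats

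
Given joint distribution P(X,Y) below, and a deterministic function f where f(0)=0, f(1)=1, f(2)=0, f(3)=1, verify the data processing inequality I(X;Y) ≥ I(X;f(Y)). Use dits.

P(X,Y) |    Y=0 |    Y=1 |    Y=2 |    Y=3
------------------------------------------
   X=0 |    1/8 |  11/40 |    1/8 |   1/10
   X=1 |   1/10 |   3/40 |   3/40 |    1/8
I(X;Y) = 0.0166, I(X;f(Y)) = 0.0009, inequality holds: 0.0166 ≥ 0.0009

Data Processing Inequality: For any Markov chain X → Y → Z, we have I(X;Y) ≥ I(X;Z).

Here Z = f(Y) is a deterministic function of Y, forming X → Y → Z.

Original I(X;Y) = 0.0166 dits

After applying f:
P(X,Z) where Z=f(Y):
- P(X,Z=0) = P(X,Y=0) + P(X,Y=2)
- P(X,Z=1) = P(X,Y=1) + P(X,Y=3)

I(X;Z) = I(X;f(Y)) = 0.0009 dits

Verification: 0.0166 ≥ 0.0009 ✓

Information cannot be created by processing; the function f can only lose information about X.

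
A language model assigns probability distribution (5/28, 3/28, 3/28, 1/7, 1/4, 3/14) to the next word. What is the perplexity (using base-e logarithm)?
5.7026

Perplexity is e^H (or exp(H) for natural log).

First, H = -Σ p log p = 1.7409 nats
Perplexity = e^1.7409 = 5.7026

Interpretation: The model's uncertainty is equivalent to choosing uniformly among 5.7 options.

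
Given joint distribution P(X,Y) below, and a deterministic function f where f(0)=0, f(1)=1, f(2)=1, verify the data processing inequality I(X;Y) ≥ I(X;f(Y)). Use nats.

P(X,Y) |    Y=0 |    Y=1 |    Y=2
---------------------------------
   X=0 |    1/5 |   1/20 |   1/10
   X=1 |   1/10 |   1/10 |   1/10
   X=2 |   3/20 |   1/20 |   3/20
I(X;Y) = 0.0331, I(X;f(Y)) = 0.0191, inequality holds: 0.0331 ≥ 0.0191

Data Processing Inequality: For any Markov chain X → Y → Z, we have I(X;Y) ≥ I(X;Z).

Here Z = f(Y) is a deterministic function of Y, forming X → Y → Z.

Original I(X;Y) = 0.0331 nats

After applying f:
P(X,Z) where Z=f(Y):
- P(X,Z=0) = P(X,Y=0)
- P(X,Z=1) = P(X,Y=1) + P(X,Y=2)

I(X;Z) = I(X;f(Y)) = 0.0191 nats

Verification: 0.0331 ≥ 0.0191 ✓

Information cannot be created by processing; the function f can only lose information about X.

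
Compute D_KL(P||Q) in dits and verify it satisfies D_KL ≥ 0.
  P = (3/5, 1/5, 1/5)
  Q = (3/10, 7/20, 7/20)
0.0834 dits

KL divergence satisfies the Gibbs inequality: D_KL(P||Q) ≥ 0 for all distributions P, Q.

D_KL(P||Q) = Σ p(x) log(p(x)/q(x))
Term by term:
  x=0: 3/5 × log_10[(3/5)/(3/10)] = 0.1806
  x=1: 1/5 × log_10[(1/5)/(7/20)] = -0.0486
  x=2: 1/5 × log_10[(1/5)/(7/20)] = -0.0486
D_KL(P||Q) = 0.0834 dits

D_KL(P||Q) = 0.0834 ≥ 0 ✓

This non-negativity is a fundamental property: relative entropy cannot be negative because it measures how different Q is from P.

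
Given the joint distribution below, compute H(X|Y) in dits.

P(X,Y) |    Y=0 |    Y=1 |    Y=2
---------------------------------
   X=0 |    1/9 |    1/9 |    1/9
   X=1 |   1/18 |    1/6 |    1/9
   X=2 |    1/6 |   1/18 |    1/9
0.4519 dits

Using the chain rule: H(X|Y) = H(X,Y) - H(Y)

First, compute H(X,Y) = 0.9290 dits

Marginal P(Y) = (1/3, 1/3, 1/3)
H(Y) = 0.4771 dits

H(X|Y) = H(X,Y) - H(Y) = 0.9290 - 0.4771 = 0.4519 dits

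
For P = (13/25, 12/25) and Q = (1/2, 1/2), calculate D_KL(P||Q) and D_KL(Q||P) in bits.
D_KL(P||Q) = 0.0012, D_KL(Q||P) = 0.0012

KL divergence is not symmetric: D_KL(P||Q) ≠ D_KL(Q||P) in general.

D_KL(P||Q) = 0.0012 bits
D_KL(Q||P) = 0.0012 bits

In this case they happen to be equal (to 4 decimal places).

This asymmetry is why KL divergence is not a true distance metric.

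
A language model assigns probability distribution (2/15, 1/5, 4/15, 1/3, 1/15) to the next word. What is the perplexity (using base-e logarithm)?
4.4360

Perplexity is e^H (or exp(H) for natural log).

First, H = -Σ p log p = 1.4898 nats
Perplexity = e^1.4898 = 4.4360

Interpretation: The model's uncertainty is equivalent to choosing uniformly among 4.4 options.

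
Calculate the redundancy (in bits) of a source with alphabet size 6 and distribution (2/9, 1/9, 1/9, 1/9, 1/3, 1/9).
0.1656 bits

Redundancy measures how far a source is from maximum entropy:
R = H_max - H(X)

Maximum entropy for 6 symbols: H_max = log_2(6) = 2.5850 bits
Actual entropy: H(X) = 2.4194 bits
Redundancy: R = 2.5850 - 2.4194 = 0.1656 bits

This redundancy represents potential for compression: the source could be compressed by 0.1656 bits per symbol.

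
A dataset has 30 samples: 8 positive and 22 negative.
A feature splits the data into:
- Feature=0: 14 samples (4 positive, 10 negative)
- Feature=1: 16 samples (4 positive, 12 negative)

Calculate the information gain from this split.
0.0012 bits

Information Gain = H(Y) - H(Y|Feature)

Before split:
P(positive) = 8/30 = 0.2667
H(Y) = 0.8366 bits

After split:
Feature=0: H = 0.8631 bits (weight = 14/30)
Feature=1: H = 0.8113 bits (weight = 16/30)
H(Y|Feature) = (14/30)×0.8631 + (16/30)×0.8113 = 0.8355 bits

Information Gain = 0.8366 - 0.8355 = 0.0012 bits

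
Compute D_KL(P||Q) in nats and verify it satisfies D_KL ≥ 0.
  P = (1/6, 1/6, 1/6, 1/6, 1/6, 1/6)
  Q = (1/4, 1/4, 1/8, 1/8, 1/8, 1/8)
0.0566 nats

KL divergence satisfies the Gibbs inequality: D_KL(P||Q) ≥ 0 for all distributions P, Q.

D_KL(P||Q) = Σ p(x) log(p(x)/q(x))
Term by term:
  x=0: 1/6 × log_e[(1/6)/(1/4)] = -0.0676
  x=1: 1/6 × log_e[(1/6)/(1/4)] = -0.0676
  x=2: 1/6 × log_e[(1/6)/(1/8)] = 0.0479
  x=3: 1/6 × log_e[(1/6)/(1/8)] = 0.0479
  x=4: 1/6 × log_e[(1/6)/(1/8)] = 0.0479
  x=5: 1/6 × log_e[(1/6)/(1/8)] = 0.0479
D_KL(P||Q) = 0.0566 nats

D_KL(P||Q) = 0.0566 ≥ 0 ✓

This non-negativity is a fundamental property: relative entropy cannot be negative because it measures how different Q is from P.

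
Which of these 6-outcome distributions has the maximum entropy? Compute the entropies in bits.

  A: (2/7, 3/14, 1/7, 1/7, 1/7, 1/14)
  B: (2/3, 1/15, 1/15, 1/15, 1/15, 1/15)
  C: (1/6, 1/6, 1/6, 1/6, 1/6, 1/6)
C

For a discrete distribution over n outcomes, entropy is maximized by the uniform distribution.

Computing entropies:
H(A) = 2.4677 bits
H(B) = 1.6923 bits
H(C) = 2.5850 bits

The uniform distribution (where all probabilities equal 1/6) achieves the maximum entropy of log_2(6) = 2.5850 bits.

Distribution C has the highest entropy.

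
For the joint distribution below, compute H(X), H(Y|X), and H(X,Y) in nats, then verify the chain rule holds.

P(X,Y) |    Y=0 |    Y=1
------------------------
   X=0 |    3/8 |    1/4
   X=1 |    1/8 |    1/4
H(X,Y) = 1.3209, H(X) = 0.6616, H(Y|X) = 0.6593 (all in nats)

Chain rule: H(X,Y) = H(X) + H(Y|X)

Left side — joint entropy directly:
H(X,Y) = -Σ p(x,y) log p(x,y) = 1.3209 nats

Right side — compute H(Y|X) from the conditional distributions:
P(X) = (5/8, 3/8), so H(X) = 0.6616 nats
H(Y|X) = Σ_x P(X=x) · H(Y|X=x):
  P(Y|X=0) = (3/5, 2/5), H(Y|X=0) = 0.6730, weight P(X=0) = 5/8
  P(Y|X=1) = (1/3, 2/3), H(Y|X=1) = 0.6365, weight P(X=1) = 3/8
H(Y|X) = 0.6593 nats

H(X) + H(Y|X) = 0.6616 + 0.6593 = 1.3209 nats

Both sides equal 1.3209 nats. ✓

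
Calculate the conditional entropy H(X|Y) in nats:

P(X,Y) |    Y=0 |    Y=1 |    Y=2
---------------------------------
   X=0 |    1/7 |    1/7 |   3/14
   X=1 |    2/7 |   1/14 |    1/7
0.6495 nats

Using the chain rule: H(X|Y) = H(X,Y) - H(Y)

First, compute H(X,Y) = 1.7105 nats

Marginal P(Y) = (3/7, 3/14, 5/14)
H(Y) = 1.0609 nats

H(X|Y) = H(X,Y) - H(Y) = 1.7105 - 1.0609 = 0.6495 nats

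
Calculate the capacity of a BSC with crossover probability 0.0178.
0.8711 bits

For a binary symmetric channel (BSC) with error probability p:
Capacity C = 1 - H(p) bits per symbol

where H(p) = -p log₂(p) - (1-p) log₂(1-p) is the binary entropy function.

H(0.0178) = 0.1289 bits
C = 1 - 0.1289 = 0.8711 bits per symbol

This means we can reliably transmit up to 0.8711 bits of information per channel use.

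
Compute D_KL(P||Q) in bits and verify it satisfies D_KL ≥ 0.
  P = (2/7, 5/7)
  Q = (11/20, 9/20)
0.2062 bits

KL divergence satisfies the Gibbs inequality: D_KL(P||Q) ≥ 0 for all distributions P, Q.

D_KL(P||Q) = Σ p(x) log(p(x)/q(x))
Term by term:
  x=0: 2/7 × log_2[(2/7)/(11/20)] = -0.2700
  x=1: 5/7 × log_2[(5/7)/(9/20)] = 0.4761
D_KL(P||Q) = 0.2062 bits

D_KL(P||Q) = 0.2062 ≥ 0 ✓

This non-negativity is a fundamental property: relative entropy cannot be negative because it measures how different Q is from P.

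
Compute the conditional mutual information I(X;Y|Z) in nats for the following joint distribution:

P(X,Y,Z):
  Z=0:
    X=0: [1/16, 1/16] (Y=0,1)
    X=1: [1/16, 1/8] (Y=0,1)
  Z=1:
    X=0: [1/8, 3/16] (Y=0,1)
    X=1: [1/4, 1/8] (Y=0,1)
0.0290 nats

Conditional mutual information: I(X;Y|Z) = H(X|Z) + H(Y|Z) - H(X,Y|Z)

H(Z) = 0.6211
H(X,Z) = 1.3051 → H(X|Z) = 0.6840
H(Y,Z) = 1.3051 → H(Y|Z) = 0.6840
H(X,Y,Z) = 1.9601 → H(X,Y|Z) = 1.3390

I(X;Y|Z) = 0.6840 + 0.6840 - 1.3390 = 0.0290 nats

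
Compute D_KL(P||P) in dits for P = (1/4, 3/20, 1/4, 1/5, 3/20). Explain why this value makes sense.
0.0000 dits

KL divergence satisfies the Gibbs inequality: D_KL(P||Q) ≥ 0 for all distributions P, Q.

D_KL(P||Q) = Σ p(x) log(p(x)/q(x))
Each term is p(x) × log_10(p(x)/p(x)) = p(x) × log_10(1) = 0, so the sum is 0.
D_KL(P||Q) = 0.0000 dits

When P = Q, the KL divergence is exactly 0, as there is no 'divergence' between identical distributions.

This non-negativity is a fundamental property: relative entropy cannot be negative because it measures how different Q is from P.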